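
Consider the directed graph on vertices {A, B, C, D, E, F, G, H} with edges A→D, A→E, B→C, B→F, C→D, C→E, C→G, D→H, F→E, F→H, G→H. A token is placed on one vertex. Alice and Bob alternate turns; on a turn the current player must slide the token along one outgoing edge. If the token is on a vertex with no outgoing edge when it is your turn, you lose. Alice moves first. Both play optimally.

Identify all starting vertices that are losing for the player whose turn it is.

Use the standard recursion: the mover loses at a terminal position; elsewhere, the mover wins exactly when some move hands the opponent an L position.
Every edge goes from a vertex to one that appears earlier in the order H, E, D, G, F, A, C, B, so processing vertices in that order labels each vertex after all of its successors.
H: no outgoing edge → L
E: no outgoing edge → L
D: can move to H, which is L ⇒ W
G: can move to H, which is L ⇒ W
F: can move to E, which is L ⇒ W
A: can move to E, which is L ⇒ W
C: can move to E, which is L ⇒ W
B: moves to C(W), F(W); every one is W ⇒ L
Reading off the rows marked L gives the requested list; there are 3 such vertices.

B, E, H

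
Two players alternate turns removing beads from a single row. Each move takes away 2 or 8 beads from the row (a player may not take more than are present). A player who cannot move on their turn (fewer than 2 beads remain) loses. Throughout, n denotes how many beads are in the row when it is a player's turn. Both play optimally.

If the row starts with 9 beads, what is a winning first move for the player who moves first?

Work bottom-up. With no move the player to move loses. Otherwise the position is W if at least one move leads to an L position for the opponent, and L if every move leads to a W.
n=0: no move → L
n=1: no move → L
n=2: →0(L), so W
n=3: →1(L), so W
n=4: →2(W) only, which is W, so L
n=5: →3(W) only, which is W, so L
n=6: →4(L), so W
n=7: →5(L), so W
n=8: →0(L), so W
n=9: →1(L), so W
From 9, the L positions reachable in one move are: 1.

Remove 8, leaving 1.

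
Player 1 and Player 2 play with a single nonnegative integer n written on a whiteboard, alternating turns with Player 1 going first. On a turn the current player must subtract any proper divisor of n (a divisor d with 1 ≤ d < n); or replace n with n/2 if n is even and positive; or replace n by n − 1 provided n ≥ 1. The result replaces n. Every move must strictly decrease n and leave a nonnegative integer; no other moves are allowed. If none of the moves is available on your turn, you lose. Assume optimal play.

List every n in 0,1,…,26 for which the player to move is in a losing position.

0, 2, 5, 7, 9, 11, 13, 15, 17, 19, 21, 23, 25

Build the W/L table. Terminal = L. A non-terminal position is W if it has a move to some L; otherwise it is L.
n=0: no move → L
n=1: →0(L), so W
n=2: →1(W) only, which is W, so L
n=3: →2(L), so W
n=4: →2(L), so W
n=5: →4(W) only, which is W, so L
n=6: →5(L), so W
n=7: →6(W) only, which is W, so L
n=8: →7(L), so W
n=9: →6(W), 8(W) — all W, so L
n=10: →5(L), so W
n=11: →10(W) only, which is W, so L
n=12: →9(L), so W
n=13: →12(W) only, which is W, so L
n=14: →7(L), so W
n=15: →10(W), 12(W), 14(W) — all W, so L
n=16: →15(L), so W
n=17: →16(W) only, which is W, so L
n=18: →9(L), so W
n=19: →18(W) only, which is W, so L
n=20: →15(L), so W
n=21: →14(W), 18(W), 20(W) — all W, so L
n=22: →11(L), so W
n=23: →22(W) only, which is W, so L
n=24: →21(L), so W
n=25: →20(W), 24(W) — all W, so L
n=26: →13(L), so W
Reading off the rows marked L gives the requested list; there are 13 such values of n.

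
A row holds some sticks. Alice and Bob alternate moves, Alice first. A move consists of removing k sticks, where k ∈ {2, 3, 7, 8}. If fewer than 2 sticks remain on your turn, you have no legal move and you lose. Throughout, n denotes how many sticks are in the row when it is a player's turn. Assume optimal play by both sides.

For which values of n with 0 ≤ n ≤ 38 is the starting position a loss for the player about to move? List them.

0, 1, 5, 6, 10, 11, 15, 16, 20, 21, 25, 26, 30, 31, 35, 36

Use the standard recursion: the mover loses at a terminal position; elsewhere, the mover wins exactly when some move hands the opponent an L position.
n=0: no move → L
n=1: no move → L
n=2: →0(L), so W
n=3: →1(L), so W
n=4: →1(L), so W
n=5: →3(W), 2(W) — all W, so L
n=6: →4(W), 3(W) — all W, so L
n=7: →5(L), so W
n=8: →6(L), so W
n=9: →6(L), so W
n=10: →8(W), 7(W), 3(W), 2(W) — all W, so L
n=11: →9(W), 8(W), 4(W), 3(W) — all W, so L
n=12: →10(L), so W
n=13: →11(L), so W
n=14: →11(L), so W
n=15: →13(W), 12(W), 8(W), 7(W) — all W, so L
n=16: →14(W), 13(W), 9(W), 8(W) — all W, so L
n=17: →15(L), so W
n=18: →16(L), so W
n=19: →16(L), so W
n=20: →18(W), 17(W), 13(W), 12(W) — all W, so L
n=21: →19(W), 18(W), 14(W), 13(W) — all W, so L
n=22: →20(L), so W
n=23: →21(L), so W
n=24: →21(L), so W
n=25: →23(W), 22(W), 18(W), 17(W) — all W, so L
n=26: →24(W), 23(W), 19(W), 18(W) — all W, so L
n=27: →25(L), so W
n=28: →26(L), so W
n=29: →26(L), so W
n=30: →28(W), 27(W), 23(W), 22(W) — all W, so L
n=31: →29(W), 28(W), 24(W), 23(W) — all W, so L
n=32: →30(L), so W
n=33: →31(L), so W
n=34: →31(L), so W
n=35: →33(W), 32(W), 28(W), 27(W) — all W, so L
n=36: →34(W), 33(W), 29(W), 28(W) — all W, so L
n=37: →35(L), so W
n=38: →36(L), so W
The losing starting values of n are exactly the entries labelled L in this table (16 of them).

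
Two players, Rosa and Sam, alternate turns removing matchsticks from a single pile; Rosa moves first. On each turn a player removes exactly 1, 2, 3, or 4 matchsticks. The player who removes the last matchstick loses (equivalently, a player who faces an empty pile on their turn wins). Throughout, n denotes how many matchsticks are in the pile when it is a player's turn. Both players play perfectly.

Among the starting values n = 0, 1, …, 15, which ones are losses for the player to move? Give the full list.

Label each position W (a win for the player to move) or L (a loss). A position with no legal move is W; any other position is W exactly when some move reaches an L, and L when every move reaches a W.
n=0: no move; the opponent has just taken the last matchstick and therefore loses → W
n=1: the only move is to 0(W), a W ⇒ L
n=2: can move to 1, which is L ⇒ W
n=3: can move to 1, which is L ⇒ W
n=4: can move to 1, which is L ⇒ W
n=5: can move to 1, which is L ⇒ W
n=6: moves to 5(W), 4(W), 3(W), 2(W); every one is W ⇒ L
n=7: can move to 6, which is L ⇒ W
n=8: can move to 6, which is L ⇒ W
n=9: can move to 6, which is L ⇒ W
n=10: can move to 6, which is L ⇒ W
n=11: moves to 10(W), 9(W), 8(W), 7(W); every one is W ⇒ L
n=12: can move to 11, which is L ⇒ W
n=13: can move to 11, which is L ⇒ W
n=14: can move to 11, which is L ⇒ W
n=15: can move to 11, which is L ⇒ W
Reading off the rows marked L gives the requested list; there are 3 such values of n.

1, 6, 11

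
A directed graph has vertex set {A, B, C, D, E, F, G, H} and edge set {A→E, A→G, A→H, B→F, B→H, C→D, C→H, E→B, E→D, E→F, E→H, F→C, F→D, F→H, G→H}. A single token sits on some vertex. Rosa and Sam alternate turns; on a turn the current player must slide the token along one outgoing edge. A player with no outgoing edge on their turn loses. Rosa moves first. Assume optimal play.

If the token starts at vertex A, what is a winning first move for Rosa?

Compute win/loss labels from the base case upward. A position with no move is L. Any other position is W if it can reach an L in one move, else L.
Every edge goes from a vertex to one that appears earlier in the order H, D, C, F, B, E, G, A, so processing vertices in that order labels each vertex after all of its successors.
H: no outgoing edge → L
D: no outgoing edge → L
C: →D(L), so W
F: →D(L), so W
B: →H(L), so W
E: →D(L), so W
G: →H(L), so W
A: →H(L), so W
From A, the L positions reachable in one move are: H.

Move to H.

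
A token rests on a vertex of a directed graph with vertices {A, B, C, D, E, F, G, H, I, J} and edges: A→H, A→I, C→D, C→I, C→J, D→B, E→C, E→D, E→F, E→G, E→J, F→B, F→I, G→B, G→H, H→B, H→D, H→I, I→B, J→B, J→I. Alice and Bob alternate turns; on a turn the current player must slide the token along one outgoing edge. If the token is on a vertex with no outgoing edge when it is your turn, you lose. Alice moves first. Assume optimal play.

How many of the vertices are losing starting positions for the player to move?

Build the W/L table. Terminal = L. A non-terminal position is W if it has a move to some L; otherwise it is L.
Every edge goes from a vertex to one that appears earlier in the order B, I, F, D, J, H, C, G, A, E, so processing vertices in that order labels each vertex after all of its successors.
B: no outgoing edge → L
I: can move to B, which is L ⇒ W
F: can move to B, which is L ⇒ W
D: can move to B, which is L ⇒ W
J: can move to B, which is L ⇒ W
H: can move to B, which is L ⇒ W
C: moves to J(W), D(W), I(W); every one is W ⇒ L
G: can move to B, which is L ⇒ W
A: moves to H(W), I(W); every one is W ⇒ L
E: can move to C, which is L ⇒ W
The L vertices are A, B, C; that is 3 in all.

3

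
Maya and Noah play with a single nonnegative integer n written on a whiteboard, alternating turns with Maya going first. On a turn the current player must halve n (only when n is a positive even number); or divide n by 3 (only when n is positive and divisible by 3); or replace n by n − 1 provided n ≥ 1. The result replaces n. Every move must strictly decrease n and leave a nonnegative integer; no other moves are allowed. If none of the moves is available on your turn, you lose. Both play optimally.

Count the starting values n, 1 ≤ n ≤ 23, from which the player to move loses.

Use the standard recursion: the mover loses at a terminal position; elsewhere, the mover wins exactly when some move hands the opponent an L position.
n=0: no move → L
n=1: reaches L-position 0 → W
n=2: only reaches 1(W), which is W → L
n=3: reaches L-position 2 → W
n=4: reaches L-position 2 → W
n=5: only reaches 4(W), which is W → L
n=6: reaches L-position 2 → W
n=7: only reaches 6(W), which is W → L
n=8: reaches L-position 7 → W
n=9: only reaches 3(W), 8(W), all W → L
n=10: reaches L-position 5 → W
n=11: only reaches 10(W), which is W → L
n=12: reaches L-position 11 → W
n=13: only reaches 12(W), which is W → L
n=14: reaches L-position 7 → W
n=15: reaches L-position 5 → W
n=16: only reaches 8(W), 15(W), all W → L
n=17: reaches L-position 16 → W
n=18: reaches L-position 9 → W
n=19: only reaches 18(W), which is W → L
n=20: reaches L-position 19 → W
n=21: reaches L-position 7 → W
n=22: reaches L-position 11 → W
n=23: only reaches 22(W), which is W → L
L entries with 1 ≤ n ≤ 23 (n=0 is outside the asked range and is not counted): n = 2, 5, 7, 9, 11, 13, 16, 19, 23; that makes 9.

9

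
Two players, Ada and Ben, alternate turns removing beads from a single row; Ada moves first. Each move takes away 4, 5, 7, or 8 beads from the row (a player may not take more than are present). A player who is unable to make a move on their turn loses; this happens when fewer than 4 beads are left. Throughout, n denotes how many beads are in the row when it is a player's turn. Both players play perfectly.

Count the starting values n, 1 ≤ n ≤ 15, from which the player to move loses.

Use the standard recursion: the mover loses at a terminal position; elsewhere, the mover wins exactly when some move hands the opponent an L position.
n=0: no move → L
n=1: no move → L
n=2: no move → L
n=3: no move → L
n=4: W (go to 0, an L position)
n=5: W (go to 1, an L position)
n=6: W (go to 2, an L position)
n=7: W (go to 3, an L position)
n=8: W (go to 3, an L position)
n=9: W (go to 2, an L position)
n=10: W (go to 3, an L position)
n=11: W (go to 3, an L position)
n=12: L (options 8(W), 7(W), 5(W), 4(W) are all W)
n=13: L (options 9(W), 8(W), 6(W), 5(W) are all W)
n=14: L (options 10(W), 9(W), 7(W), 6(W) are all W)
n=15: L (options 11(W), 10(W), 8(W), 7(W) are all W)
L entries with 1 ≤ n ≤ 15 (n=0 is outside the asked range and is not counted): n = 1, 2, 3, 12, 13, 14, 15; that makes 7.

7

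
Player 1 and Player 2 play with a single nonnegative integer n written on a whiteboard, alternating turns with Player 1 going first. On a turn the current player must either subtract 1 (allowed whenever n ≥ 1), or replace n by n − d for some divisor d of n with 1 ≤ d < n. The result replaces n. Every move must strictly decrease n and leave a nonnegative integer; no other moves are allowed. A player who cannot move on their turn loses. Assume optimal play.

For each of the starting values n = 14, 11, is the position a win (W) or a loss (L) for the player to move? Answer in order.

Compute win/loss labels from the base case upward. A position with no move is L. Any other position is W if it can reach an L in one move, else L.
n=0: no move → L
n=1: →0(L), so W
n=2: →1(W) only, which is W, so L
n=3: →2(L), so W
n=4: →2(L), so W
n=5: →4(W) only, which is W, so L
n=6: →5(L), so W
n=7: →6(W) only, which is W, so L
n=8: →7(L), so W
n=9: →6(W), 8(W) — all W, so L
n=10: →5(L), so W
n=11: →10(W) only, which is W, so L
n=12: →9(L), so W
n=13: →12(W) only, which is W, so L
n=14: →7(L), so W

14: W, 11: L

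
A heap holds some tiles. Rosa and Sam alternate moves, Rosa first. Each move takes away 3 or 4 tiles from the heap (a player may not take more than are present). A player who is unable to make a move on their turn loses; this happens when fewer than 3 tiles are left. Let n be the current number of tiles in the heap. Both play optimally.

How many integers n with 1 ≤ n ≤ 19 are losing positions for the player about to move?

8

Label each position W (a win for the player to move) or L (a loss). A position with no legal move is L; any other position is W exactly when some move reaches an L, and L when every move reaches a W.
n=0: no move → L
n=1: no move → L
n=2: no move → L
n=3: can move to 0, which is L ⇒ W
n=4: can move to 1, which is L ⇒ W
n=5: can move to 2, which is L ⇒ W
n=6: can move to 2, which is L ⇒ W
n=7: moves to 4(W), 3(W); every one is W ⇒ L
n=8: moves to 5(W), 4(W); every one is W ⇒ L
n=9: moves to 6(W), 5(W); every one is W ⇒ L
n=10: can move to 7, which is L ⇒ W
n=11: can move to 8, which is L ⇒ W
n=12: can move to 9, which is L ⇒ W
n=13: can move to 9, which is L ⇒ W
n=14: moves to 11(W), 10(W); every one is W ⇒ L
n=15: moves to 12(W), 11(W); every one is W ⇒ L
n=16: moves to 13(W), 12(W); every one is W ⇒ L
n=17: can move to 14, which is L ⇒ W
n=18: can move to 15, which is L ⇒ W
n=19: can move to 16, which is L ⇒ W
L entries with 1 ≤ n ≤ 19 (n=0 is outside the asked range and is not counted): n = 1, 2, 7, 8, 9, 14, 15, 16; that makes 8.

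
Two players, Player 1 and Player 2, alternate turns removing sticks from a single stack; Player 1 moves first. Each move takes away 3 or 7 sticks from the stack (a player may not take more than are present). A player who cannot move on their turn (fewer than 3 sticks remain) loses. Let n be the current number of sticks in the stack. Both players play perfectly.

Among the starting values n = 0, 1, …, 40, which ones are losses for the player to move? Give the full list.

Work bottom-up. With no move the player to move loses. Otherwise the position is W if at least one move leads to an L position for the opponent, and L if every move leads to a W.
n=0: no move → L
n=1: no move → L
n=2: no move → L
n=3: →0(L), so W
n=4: →1(L), so W
n=5: →2(L), so W
n=6: →3(W) only, which is W, so L
n=7: →0(L), so W
n=8: →1(L), so W
n=9: →6(L), so W
n=10: →7(W), 3(W) — all W, so L
n=11: →8(W), 4(W) — all W, so L
n=12: →9(W), 5(W) — all W, so L
n=13: →10(L), so W
n=14: →11(L), so W
n=15: →12(L), so W
n=16: →13(W), 9(W) — all W, so L
n=17: →10(L), so W
n=18: →11(L), so W
n=19: →16(L), so W
n=20: →17(W), 13(W) — all W, so L
n=21: →18(W), 14(W) — all W, so L
n=22: →19(W), 15(W) — all W, so L
n=23: →20(L), so W
n=24: →21(L), so W
n=25: →22(L), so W
n=26: →23(W), 19(W) — all W, so L
n=27: →20(L), so W
n=28: →21(L), so W
n=29: →26(L), so W
n=30: →27(W), 23(W) — all W, so L
n=31: →28(W), 24(W) — all W, so L
n=32: →29(W), 25(W) — all W, so L
n=33: →30(L), so W
n=34: →31(L), so W
n=35: →32(L), so W
n=36: →33(W), 29(W) — all W, so L
n=37: →30(L), so W
n=38: →31(L), so W
n=39: →36(L), so W
n=40: →37(W), 33(W) — all W, so L
Reading off the rows marked L gives the requested list; there are 17 such values of n.

0, 1, 2, 6, 10, 11, 12, 16, 20, 21, 22, 26, 30, 31, 32, 36, 40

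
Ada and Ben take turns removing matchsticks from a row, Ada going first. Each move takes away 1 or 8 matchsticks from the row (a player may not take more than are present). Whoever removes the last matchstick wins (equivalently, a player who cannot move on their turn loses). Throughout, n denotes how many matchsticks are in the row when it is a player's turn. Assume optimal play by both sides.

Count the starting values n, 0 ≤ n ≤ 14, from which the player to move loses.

Positions with no move are L. A position that does have a move is losing for the player to move precisely when every available move leads to a winning position for the opponent. Fill in the labels:
n=0: no move → L
n=1: W (go to 0, an L position)
n=2: L (sole option 1(W) is W)
n=3: W (go to 2, an L position)
n=4: L (sole option 3(W) is W)
n=5: W (go to 4, an L position)
n=6: L (sole option 5(W) is W)
n=7: W (go to 6, an L position)
n=8: W (go to 0, an L position)
n=9: L (options 8(W), 1(W) are all W)
n=10: W (go to 9, an L position)
n=11: L (options 10(W), 3(W) are all W)
n=12: W (go to 11, an L position)
n=13: L (options 12(W), 5(W) are all W)
n=14: W (go to 13, an L position)
L entries with 0 ≤ n ≤ 14: n = 0, 2, 4, 6, 9, 11, 13; that makes 7.

7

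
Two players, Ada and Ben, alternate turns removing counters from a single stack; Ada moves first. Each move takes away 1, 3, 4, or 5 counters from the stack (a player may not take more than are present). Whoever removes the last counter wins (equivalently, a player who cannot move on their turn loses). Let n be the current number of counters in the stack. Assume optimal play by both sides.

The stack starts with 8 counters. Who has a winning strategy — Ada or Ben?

Work bottom-up. With no move the player to move loses. Otherwise the position is W if at least one move leads to an L position for the opponent, and L if every move leads to a W.
n=0: no move → L
n=1: reaches L-position 0 → W
n=2: only reaches 1(W), which is W → L
n=3: reaches L-position 2 → W
n=4: reaches L-position 0 → W
n=5: reaches L-position 2 → W
n=6: reaches L-position 2 → W
n=7: reaches L-position 2 → W
n=8: only reaches 7(W), 5(W), 4(W), 3(W), all W → L
The starting position 8 is L: whatever Ada does, the opponent receives a W position.

Ben wins.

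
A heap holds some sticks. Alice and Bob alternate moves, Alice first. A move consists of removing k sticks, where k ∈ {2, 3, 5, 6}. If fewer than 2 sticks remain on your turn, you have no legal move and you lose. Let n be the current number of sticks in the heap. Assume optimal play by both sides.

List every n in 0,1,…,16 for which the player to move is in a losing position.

Classify positions by backward induction: terminal positions (no move available) are L. From any other position, the mover wins iff some move reaches an L.
n=0: no move → L
n=1: no move → L
n=2: reaches L-position 0 → W
n=3: reaches L-position 1 → W
n=4: reaches L-position 1 → W
n=5: reaches L-position 0 → W
n=6: reaches L-position 1 → W
n=7: reaches L-position 1 → W
n=8: only reaches 6(W), 5(W), 3(W), 2(W), all W → L
n=9: only reaches 7(W), 6(W), 4(W), 3(W), all W → L
n=10: reaches L-position 8 → W
n=11: reaches L-position 9 → W
n=12: reaches L-position 9 → W
n=13: reaches L-position 8 → W
n=14: reaches L-position 9 → W
n=15: reaches L-position 9 → W
n=16: only reaches 14(W), 13(W), 11(W), 10(W), all W → L
The losing starting values of n are exactly the entries labelled L in this table (5 of them).

0, 1, 8, 9, 16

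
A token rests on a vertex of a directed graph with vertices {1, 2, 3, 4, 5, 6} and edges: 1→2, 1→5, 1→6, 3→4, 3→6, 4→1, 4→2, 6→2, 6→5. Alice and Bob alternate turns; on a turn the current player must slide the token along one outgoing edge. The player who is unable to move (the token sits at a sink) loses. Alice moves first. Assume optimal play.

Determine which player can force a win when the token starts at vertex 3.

Bob wins.

Compute win/loss labels from the base case upward. A position with no move is L. Any other position is W if it can reach an L in one move, else L.
Every edge goes from a vertex to one that appears earlier in the order 2, 5, 6, 1, 4, 3, so processing vertices in that order labels each vertex after all of its successors.
2: no outgoing edge → L
5: no outgoing edge → L
6: →5(L), so W
1: →5(L), so W
4: →2(L), so W
3: →4(W), 6(W) — all W, so L
The starting position 3 is L: whatever Alice does, the opponent receives a W position.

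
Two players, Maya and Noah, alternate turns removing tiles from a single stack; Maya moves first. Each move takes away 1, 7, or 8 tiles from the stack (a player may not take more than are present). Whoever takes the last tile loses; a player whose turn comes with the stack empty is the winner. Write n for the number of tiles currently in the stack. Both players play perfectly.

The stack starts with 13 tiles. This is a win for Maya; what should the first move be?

Classify positions by backward induction: terminal positions (no move available) are W. From any other position, the mover wins iff some move reaches an L.
n=0: no move; the opponent has just taken the last tile and therefore loses → W
n=1: only reaches 0(W), which is W → L
n=2: reaches L-position 1 → W
n=3: only reaches 2(W), which is W → L
n=4: reaches L-position 3 → W
n=5: only reaches 4(W), which is W → L
n=6: reaches L-position 5 → W
n=7: only reaches 6(W), 0(W), all W → L
n=8: reaches L-position 7 → W
n=9: reaches L-position 1 → W
n=10: reaches L-position 3 → W
n=11: reaches L-position 3 → W
n=12: reaches L-position 5 → W
n=13: reaches L-position 5 → W
From 13, the L positions reachable in one move are: 5.

Remove 8, leaving 5.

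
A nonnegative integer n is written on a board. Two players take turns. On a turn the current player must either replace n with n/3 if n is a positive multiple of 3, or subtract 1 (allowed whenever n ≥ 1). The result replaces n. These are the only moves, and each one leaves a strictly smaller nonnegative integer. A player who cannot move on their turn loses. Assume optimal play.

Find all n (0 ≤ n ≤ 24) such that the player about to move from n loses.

0, 2, 4, 7, 9, 11, 13, 15, 17, 19, 22, 24

Work bottom-up. With no move the player to move loses. Otherwise the position is W if at least one move leads to an L position for the opponent, and L if every move leads to a W.
n=0: no move → L
n=1: W (go to 0, an L position)
n=2: L (sole option 1(W) is W)
n=3: W (go to 2, an L position)
n=4: L (sole option 3(W) is W)
n=5: W (go to 4, an L position)
n=6: W (go to 2, an L position)
n=7: L (sole option 6(W) is W)
n=8: W (go to 7, an L position)
n=9: L (options 3(W), 8(W) are all W)
n=10: W (go to 9, an L position)
n=11: L (sole option 10(W) is W)
n=12: W (go to 4, an L position)
n=13: L (sole option 12(W) is W)
n=14: W (go to 13, an L position)
n=15: L (options 5(W), 14(W) are all W)
n=16: W (go to 15, an L position)
n=17: L (sole option 16(W) is W)
n=18: W (go to 17, an L position)
n=19: L (sole option 18(W) is W)
n=20: W (go to 19, an L position)
n=21: W (go to 7, an L position)
n=22: L (sole option 21(W) is W)
n=23: W (go to 22, an L position)
n=24: L (options 8(W), 23(W) are all W)
The losing starting values of n are exactly the entries labelled L in this table (12 of them).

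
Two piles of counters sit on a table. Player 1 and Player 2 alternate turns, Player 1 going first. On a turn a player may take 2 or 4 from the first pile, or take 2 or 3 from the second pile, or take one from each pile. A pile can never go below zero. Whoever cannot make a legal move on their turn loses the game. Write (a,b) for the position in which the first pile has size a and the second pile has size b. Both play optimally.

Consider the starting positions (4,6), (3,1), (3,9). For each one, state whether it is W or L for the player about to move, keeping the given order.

(4,6): W, (3,1): L, (3,9): W

Compute win/loss labels from the base case upward. A position with no move is L. Any other position is W if it can reach an L in one move, else L.
No move ever increases a pile, so every position that can arise here has a ≤ 4 and b ≤ 9; it is enough to label the cells with 0 ≤ a ≤ 4 and 0 ≤ b ≤ 9.
Every move lowers a or b (never raises either), so fill the grid row by row in increasing a, and left to right within a row: each cell's successors are then already labelled.
      b=0  b=1  b=2  b=3  b=4  b=5  b=6  b=7  b=8  b=9
a=0:    L    L    W    W    W    L    L    W    W    W
a=1:    L    W    W    W    L    L    W    W    W    L
a=2:    W    W    L    L    W    W    W    L    L    W
a=3:    W    L    L    W    W    W    L    L    W    W
a=4:    W    W    W    W    L    W    W    W    W    L
Cells with no legal move (terminal, hence L): (0,0), (0,1), (1,0).
The remaining L cells, each justified by listing all of its moves:
(0,5): moves to (0,3)(W), (0,2)(W); every one is W ⇒ L
(0,6): moves to (0,4)(W), (0,3)(W); every one is W ⇒ L
(1,4): moves to (1,2)(W), (1,1)(W), (0,3)(W); every one is W ⇒ L
(1,5): moves to (1,3)(W), (1,2)(W), (0,4)(W); every one is W ⇒ L
(1,9): moves to (1,7)(W), (1,6)(W), (0,8)(W); every one is W ⇒ L
(2,2): moves to (0,2)(W), (2,0)(W), (1,1)(W); every one is W ⇒ L
(2,3): moves to (0,3)(W), (2,1)(W), (2,0)(W), (1,2)(W); every one is W ⇒ L
(2,7): moves to (0,7)(W), (2,5)(W), (2,4)(W), (1,6)(W); every one is W ⇒ L
(2,8): moves to (0,8)(W), (2,6)(W), (2,5)(W), (1,7)(W); every one is W ⇒ L
(3,1): moves to (1,1)(W), (2,0)(W); every one is W ⇒ L
(3,2): moves to (1,2)(W), (3,0)(W), (2,1)(W); every one is W ⇒ L
(3,6): moves to (1,6)(W), (3,4)(W), (3,3)(W), (2,5)(W); every one is W ⇒ L
(3,7): moves to (1,7)(W), (3,5)(W), (3,4)(W), (2,6)(W); every one is W ⇒ L
(4,4): moves to (2,4)(W), (0,4)(W), (4,2)(W), (4,1)(W), (3,3)(W); every one is W ⇒ L
(4,9): moves to (2,9)(W), (0,9)(W), (4,7)(W), (4,6)(W), (3,8)(W); every one is W ⇒ L
Every other cell has at least one move into one of the L cells above, so it is W.
(4,6): the move to (0,6) reaches an L cell, so W
(3,1): one of the L cells justified above, so L
(3,9): the move to (1,9) reaches an L cell, so W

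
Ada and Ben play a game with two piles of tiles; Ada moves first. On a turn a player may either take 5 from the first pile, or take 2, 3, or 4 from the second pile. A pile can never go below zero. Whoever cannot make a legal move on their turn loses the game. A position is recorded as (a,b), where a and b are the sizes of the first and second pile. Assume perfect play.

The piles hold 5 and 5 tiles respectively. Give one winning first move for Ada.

Move to (5,3).

Compute win/loss labels from the base case upward. A position with no move is L. Any other position is W if it can reach an L in one move, else L.
No move ever increases a pile, so every position that can arise here has a ≤ 5 and b ≤ 5; it is enough to label the cells with 0 ≤ a ≤ 5 and 0 ≤ b ≤ 5.
Every move lowers a or b (never raises either), so fill the grid row by row in increasing a, and left to right within a row: each cell's successors are then already labelled.
      b=0  b=1  b=2  b=3  b=4  b=5
a=0:    L    L    W    W    W    W
a=1:    L    L    W    W    W    W
a=2:    L    L    W    W    W    W
a=3:    L    L    W    W    W    W
a=4:    L    L    W    W    W    W
a=5:    W    W    L    L    W    W
Cells with no legal move (terminal, hence L): (0,0), (0,1), (1,0), (1,1), (2,0), (2,1), (3,0), (3,1), (4,0), (4,1).
The remaining L cells, each justified by listing all of its moves:
(5,2): L (options (0,2)(W), (5,0)(W) are all W)
(5,3): L (options (0,3)(W), (5,1)(W), (5,0)(W) are all W)
Every other cell has at least one move into one of the L cells above, so it is W.
From (5,5), the L positions reachable in one move are: (5,3), (5,2). Any move reaching one of these is winning.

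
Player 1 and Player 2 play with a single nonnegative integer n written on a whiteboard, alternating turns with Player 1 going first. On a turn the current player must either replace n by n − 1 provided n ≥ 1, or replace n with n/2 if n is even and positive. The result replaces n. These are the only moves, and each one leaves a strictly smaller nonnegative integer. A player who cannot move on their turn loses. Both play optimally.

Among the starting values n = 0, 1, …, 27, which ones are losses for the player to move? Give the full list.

0, 2, 5, 7, 9, 11, 13, 15, 17, 19, 21, 23, 25, 27

Use the standard recursion: the mover loses at a terminal position; elsewhere, the mover wins exactly when some move hands the opponent an L position.
n=0: no move → L
n=1: →0(L), so W
n=2: →1(W) only, which is W, so L
n=3: →2(L), so W
n=4: →2(L), so W
n=5: →4(W) only, which is W, so L
n=6: →5(L), so W
n=7: →6(W) only, which is W, so L
n=8: →7(L), so W
n=9: →8(W) only, which is W, so L
n=10: →5(L), so W
n=11: →10(W) only, which is W, so L
n=12: →11(L), so W
n=13: →12(W) only, which is W, so L
n=14: →7(L), so W
n=15: →14(W) only, which is W, so L
n=16: →15(L), so W
n=17: →16(W) only, which is W, so L
n=18: →9(L), so W
n=19: →18(W) only, which is W, so L
n=20: →19(L), so W
n=21: →20(W) only, which is W, so L
n=22: →11(L), so W
n=23: →22(W) only, which is W, so L
n=24: →23(L), so W
n=25: →24(W) only, which is W, so L
n=26: →13(L), so W
n=27: →26(W) only, which is W, so L
Reading off the rows marked L gives the requested list; there are 14 such values of n.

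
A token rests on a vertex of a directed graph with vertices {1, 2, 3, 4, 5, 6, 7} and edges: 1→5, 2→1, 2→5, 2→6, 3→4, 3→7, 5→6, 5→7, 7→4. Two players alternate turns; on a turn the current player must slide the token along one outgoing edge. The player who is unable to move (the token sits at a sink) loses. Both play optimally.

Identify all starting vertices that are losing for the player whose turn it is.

Work bottom-up. With no move the player to move loses. Otherwise the position is W if at least one move leads to an L position for the opponent, and L if every move leads to a W.
Every edge goes from a vertex to one that appears earlier in the order 6, 4, 7, 5, 1, 3, 2, so processing vertices in that order labels each vertex after all of its successors.
6: no outgoing edge → L
4: no outgoing edge → L
7: can move to 4, which is L ⇒ W
5: can move to 6, which is L ⇒ W
1: the only move is to 5(W), a W ⇒ L
3: can move to 4, which is L ⇒ W
2: can move to 1, which is L ⇒ W
Reading off the rows marked L gives the requested list; there are 3 such vertices.

1, 4, 6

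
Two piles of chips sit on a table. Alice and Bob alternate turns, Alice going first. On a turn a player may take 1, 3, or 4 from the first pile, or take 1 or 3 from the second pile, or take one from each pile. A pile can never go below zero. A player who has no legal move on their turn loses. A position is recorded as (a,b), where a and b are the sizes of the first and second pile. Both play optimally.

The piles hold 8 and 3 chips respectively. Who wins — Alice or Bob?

Classify positions by backward induction: terminal positions (no move available) are L. From any other position, the mover wins iff some move reaches an L.
No move ever increases a pile, so every position that can arise here has a ≤ 8 and b ≤ 3; it is enough to label the cells with 0 ≤ a ≤ 8 and 0 ≤ b ≤ 3.
Every move lowers a or b (never raises either), so fill the grid row by row in increasing a, and left to right within a row: each cell's successors are then already labelled.
      b=0  b=1  b=2  b=3
a=0:    L    W    L    W
a=1:    W    W    W    W
a=2:    L    W    L    W
a=3:    W    W    W    W
a=4:    W    L    W    L
a=5:    W    W    W    W
a=6:    W    L    W    L
a=7:    L    W    W    W
a=8:    W    W    L    W
Cells with no legal move (terminal, hence L): (0,0).
The remaining L cells, each justified by listing all of its moves:
(0,2): L (sole option (0,1)(W) is W)
(2,0): L (sole option (1,0)(W) is W)
(2,2): L (options (1,2)(W), (2,1)(W), (1,1)(W) are all W)
(4,1): L (options (3,1)(W), (1,1)(W), (0,1)(W), (4,0)(W), (3,0)(W) are all W)
(4,3): L (options (3,3)(W), (1,3)(W), (0,3)(W), (4,2)(W), (4,0)(W), (3,2)(W) are all W)
(6,1): L (options (5,1)(W), (3,1)(W), (2,1)(W), (6,0)(W), (5,0)(W) are all W)
(6,3): L (options (5,3)(W), (3,3)(W), (2,3)(W), (6,2)(W), (6,0)(W), (5,2)(W) are all W)
(7,0): L (options (6,0)(W), (4,0)(W), (3,0)(W) are all W)
(8,2): L (options (7,2)(W), (5,2)(W), (4,2)(W), (8,1)(W), (7,1)(W) are all W)
Every other cell has at least one move into one of the L cells above, so it is W.
From (8,3) Alice can move to (4,3), reaching an L position.

Alice wins.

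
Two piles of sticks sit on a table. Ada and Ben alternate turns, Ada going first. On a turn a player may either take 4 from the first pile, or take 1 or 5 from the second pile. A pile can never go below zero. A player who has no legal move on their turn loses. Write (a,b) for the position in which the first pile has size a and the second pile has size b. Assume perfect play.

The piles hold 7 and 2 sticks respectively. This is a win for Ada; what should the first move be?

Use the standard recursion: the mover loses at a terminal position; elsewhere, the mover wins exactly when some move hands the opponent an L position.
No move ever increases a pile, so every position that can arise here has a ≤ 7 and b ≤ 2; it is enough to label the cells with 0 ≤ a ≤ 7 and 0 ≤ b ≤ 2.
Every move lowers a or b (never raises either), so fill the grid row by row in increasing a, and left to right within a row: each cell's successors are then already labelled.
      b=0  b=1  b=2
a=0:    L    W    L
a=1:    L    W    L
a=2:    L    W    L
a=3:    L    W    L
a=4:    W    L    W
a=5:    W    L    W
a=6:    W    L    W
a=7:    W    L    W
Cells with no legal move (terminal, hence L): (0,0), (1,0), (2,0), (3,0).
The remaining L cells, each justified by listing all of its moves:
(0,2): the only move is to (0,1)(W), a W ⇒ L
(1,2): the only move is to (1,1)(W), a W ⇒ L
(2,2): the only move is to (2,1)(W), a W ⇒ L
(3,2): the only move is to (3,1)(W), a W ⇒ L
(4,1): moves to (0,1)(W), (4,0)(W); every one is W ⇒ L
(5,1): moves to (1,1)(W), (5,0)(W); every one is W ⇒ L
(6,1): moves to (2,1)(W), (6,0)(W); every one is W ⇒ L
(7,1): moves to (3,1)(W), (7,0)(W); every one is W ⇒ L
Every other cell has at least one move into one of the L cells above, so it is W.
From (7,2), the L positions reachable in one move are: (3,2), (7,1). Any move reaching one of these is winning.

Move to (3,2).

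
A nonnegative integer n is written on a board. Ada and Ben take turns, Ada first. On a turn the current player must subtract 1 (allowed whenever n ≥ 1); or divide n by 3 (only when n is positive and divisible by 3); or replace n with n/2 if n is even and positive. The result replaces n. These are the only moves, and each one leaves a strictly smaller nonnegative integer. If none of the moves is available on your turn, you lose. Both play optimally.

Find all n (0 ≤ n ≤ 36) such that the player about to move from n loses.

Positions with no move are L. A position that does have a move is losing for the player to move precisely when every available move leads to a winning position for the opponent. Fill in the labels:
n=0: no move → L
n=1: can move to 0, which is L ⇒ W
n=2: the only move is to 1(W), a W ⇒ L
n=3: can move to 2, which is L ⇒ W
n=4: can move to 2, which is L ⇒ W
n=5: the only move is to 4(W), a W ⇒ L
n=6: can move to 2, which is L ⇒ W
n=7: the only move is to 6(W), a W ⇒ L
n=8: can move to 7, which is L ⇒ W
n=9: moves to 3(W), 8(W); every one is W ⇒ L
n=10: can move to 5, which is L ⇒ W
n=11: the only move is to 10(W), a W ⇒ L
n=12: can move to 11, which is L ⇒ W
n=13: the only move is to 12(W), a W ⇒ L
n=14: can move to 7, which is L ⇒ W
n=15: can move to 5, which is L ⇒ W
n=16: moves to 8(W), 15(W); every one is W ⇒ L
n=17: can move to 16, which is L ⇒ W
n=18: can move to 9, which is L ⇒ W
n=19: the only move is to 18(W), a W ⇒ L
n=20: can move to 19, which is L ⇒ W
n=21: can move to 7, which is L ⇒ W
n=22: can move to 11, which is L ⇒ W
n=23: the only move is to 22(W), a W ⇒ L
n=24: can move to 23, which is L ⇒ W
n=25: the only move is to 24(W), a W ⇒ L
n=26: can move to 13, which is L ⇒ W
n=27: can move to 9, which is L ⇒ W
n=28: moves to 14(W), 27(W); every one is W ⇒ L
n=29: can move to 28, which is L ⇒ W
n=30: moves to 10(W), 15(W), 29(W); every one is W ⇒ L
n=31: can move to 30, which is L ⇒ W
n=32: can move to 16, which is L ⇒ W
n=33: can move to 11, which is L ⇒ W
n=34: moves to 17(W), 33(W); every one is W ⇒ L
n=35: can move to 34, which is L ⇒ W
n=36: moves to 12(W), 18(W), 35(W); every one is W ⇒ L
Reading off the rows marked L gives the requested list; there are 15 such values of n.

0, 2, 5, 7, 9, 11, 13, 16, 19, 23, 25, 28, 30, 34, 36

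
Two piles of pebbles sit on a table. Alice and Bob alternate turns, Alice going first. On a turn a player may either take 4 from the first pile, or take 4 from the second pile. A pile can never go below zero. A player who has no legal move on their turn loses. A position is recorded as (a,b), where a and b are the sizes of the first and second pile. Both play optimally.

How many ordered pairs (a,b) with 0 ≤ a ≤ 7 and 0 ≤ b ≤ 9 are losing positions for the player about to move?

40

Work bottom-up. With no move the player to move loses. Otherwise the position is W if at least one move leads to an L position for the opponent, and L if every move leads to a W.
Every move lowers a or b (never raises either), so fill the grid row by row in increasing a, and left to right within a row: each cell's successors are then already labelled.
      b=0  b=1  b=2  b=3  b=4  b=5  b=6  b=7  b=8  b=9
a=0:    L    L    L    L    W    W    W    W    L    L
a=1:    L    L    L    L    W    W    W    W    L    L
a=2:    L    L    L    L    W    W    W    W    L    L
a=3:    L    L    L    L    W    W    W    W    L    L
a=4:    W    W    W    W    L    L    L    L    W    W
a=5:    W    W    W    W    L    L    L    L    W    W
a=6:    W    W    W    W    L    L    L    L    W    W
a=7:    W    W    W    W    L    L    L    L    W    W
Cells with no legal move (terminal, hence L): (0,0), (0,1), (0,2), (0,3), (1,0), (1,1), (1,2), (1,3), (2,0), (2,1), (2,2), (2,3), (3,0), (3,1), (3,2), (3,3).
The remaining L cells, each justified by listing all of its moves:
(0,8): L (sole option (0,4)(W) is W)
(0,9): L (sole option (0,5)(W) is W)
(1,8): L (sole option (1,4)(W) is W)
(1,9): L (sole option (1,5)(W) is W)
(2,8): L (sole option (2,4)(W) is W)
(2,9): L (sole option (2,5)(W) is W)
(3,8): L (sole option (3,4)(W) is W)
(3,9): L (sole option (3,5)(W) is W)
(4,4): L (options (0,4)(W), (4,0)(W) are all W)
(4,5): L (options (0,5)(W), (4,1)(W) are all W)
(4,6): L (options (0,6)(W), (4,2)(W) are all W)
(4,7): L (options (0,7)(W), (4,3)(W) are all W)
(5,4): L (options (1,4)(W), (5,0)(W) are all W)
(5,5): L (options (1,5)(W), (5,1)(W) are all W)
(5,6): L (options (1,6)(W), (5,2)(W) are all W)
(5,7): L (options (1,7)(W), (5,3)(W) are all W)
(6,4): L (options (2,4)(W), (6,0)(W) are all W)
(6,5): L (options (2,5)(W), (6,1)(W) are all W)
(6,6): L (options (2,6)(W), (6,2)(W) are all W)
(6,7): L (options (2,7)(W), (6,3)(W) are all W)
(7,4): L (options (3,4)(W), (7,0)(W) are all W)
(7,5): L (options (3,5)(W), (7,1)(W) are all W)
(7,6): L (options (3,6)(W), (7,2)(W) are all W)
(7,7): L (options (3,7)(W), (7,3)(W) are all W)
Every other cell has at least one move into one of the L cells above, so it is W.
L cells per row: a=0: 6, a=1: 6, a=2: 6, a=3: 6, a=4: 4, a=5: 4, a=6: 4, a=7: 4; total 40.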